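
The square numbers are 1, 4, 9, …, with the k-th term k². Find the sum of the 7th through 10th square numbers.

Σ_{i=7}^{10} i² = 385 − 91 = 294.

294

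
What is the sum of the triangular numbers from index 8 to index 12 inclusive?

Σ i(i+1)/2 = (Σi² + Σi) / 2 over i = 8..12.
Σi = 78 − 28 = 50 and Σi² = 650 − 140 = 510.
(1·510 + 1·50) / 2 = 560/2 = 280.

280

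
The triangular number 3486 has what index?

83

Set n(n+1)/2 = 3486, giving n² + n − 6972 = 0.
So n = (-1 + 167) / 2 = 166/2 = 83.
Check: 83·84/2 = 3486. ✓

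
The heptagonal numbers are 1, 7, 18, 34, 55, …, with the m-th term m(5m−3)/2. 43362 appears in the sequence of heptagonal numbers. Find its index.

132

Set n(5n−3)/2 = 43362, giving 5n² − 3n − 86724 = 0.
The discriminant is 9 + 40·43362 = 1734489, and √1734489 = 1317.
So n = (3 + 1317) / 10 = 1320/10 = 132.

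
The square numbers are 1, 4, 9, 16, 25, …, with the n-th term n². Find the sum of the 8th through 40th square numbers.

Σ_{i=8}^{40} i² = 22140 − 140 = 22000.

22000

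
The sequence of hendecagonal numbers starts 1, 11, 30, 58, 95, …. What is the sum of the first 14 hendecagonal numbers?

Σ i(9i−7)/2 = (9Σi² − 7Σi) / 2 over i = 1..14.
Σi = 105 and Σi² = 1015.
(9·1015 − 7·105) / 2 = 8400/2 = 4200.

4200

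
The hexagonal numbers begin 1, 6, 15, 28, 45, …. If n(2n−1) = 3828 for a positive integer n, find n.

Set n(2n−1) = 3828, giving 2n² − n − 3828 = 0.
The discriminant is 1 + 8·3828 = 30625, and √30625 = 175.
So n = (1 + 175) / 4 = 176/4 = 44.
Check: 44·(2·44 − 1) = 3828. ✓

44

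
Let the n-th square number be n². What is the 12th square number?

144

The 12th square number is n² with n = 12.
12² = 144.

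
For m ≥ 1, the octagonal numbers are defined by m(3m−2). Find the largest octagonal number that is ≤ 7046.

Solve n(3n−2) ≤ 7046 for integer n.
n = 48 gives 6816 ≤ 7046, while n = 49 gives 7105 > 7046; so the answer is 6816.

6816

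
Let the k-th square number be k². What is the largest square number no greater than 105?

Solve n² ≤ 105 for integer n.
n = 10 gives 100 ≤ 105, while n = 11 gives 121 > 105; so the answer is 100.

100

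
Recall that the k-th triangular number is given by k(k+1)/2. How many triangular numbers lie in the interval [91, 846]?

The n-th triangular number is n(n+1)/2.
Smallest index with value ≥ 91: n = 13 (giving 91).
Largest index with value ≤ 846: n = 40 (giving 820).
Indices 13 through 40: 28 terms.

28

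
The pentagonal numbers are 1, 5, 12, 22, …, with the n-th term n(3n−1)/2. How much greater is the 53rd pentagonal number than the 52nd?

157

Consecutive pentagonal numbers differ by 3n − 2: here 3·53 − 2 = 157.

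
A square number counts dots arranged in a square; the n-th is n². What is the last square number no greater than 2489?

Solve n² ≤ 2489 for integer n.
n = 49 gives 2401 ≤ 2489, while n = 50 gives 2500 > 2489; so the answer is 2401.

2401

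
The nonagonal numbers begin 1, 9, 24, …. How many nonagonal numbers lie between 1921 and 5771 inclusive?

The n-th nonagonal number is n(7n−5)/2.
Smallest index with value ≥ 1921: n = 24 (giving 1956).
Largest index with value ≤ 5771: n = 40 (giving 5500).
Indices 24 through 40: 17 terms.

17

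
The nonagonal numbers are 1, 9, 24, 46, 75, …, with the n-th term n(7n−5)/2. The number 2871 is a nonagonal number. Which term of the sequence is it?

Set n(7n−5)/2 = 2871, giving 7n² − 5n − 5742 = 0.
The discriminant is 25 + 56·2871 = 160801, and √160801 = 401.
So n = (5 + 401) / 14 = 406/14 = 29.

29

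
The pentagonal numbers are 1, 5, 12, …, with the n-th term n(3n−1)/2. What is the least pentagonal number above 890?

925

Solve n(3n−1)/2 > 890 for integer n.
The largest n with value ≤ 890 is 24 (since 852 ≤ 890 < 925), so the first above is n = 25, value 925.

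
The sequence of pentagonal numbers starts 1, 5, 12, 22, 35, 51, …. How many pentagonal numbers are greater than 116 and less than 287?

The n-th pentagonal number is n(3n−1)/2.
Smallest index with value > 116: n = 9 (giving 117).
Largest index with value < 287: n = 13 (giving 247).
Indices 9 through 13: 5 terms.

5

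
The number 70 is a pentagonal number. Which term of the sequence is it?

7

Set n(3n−1)/2 = 70, giving 3n² − n − 140 = 0.
The discriminant is 1 + 24·70 = 1681, and √1681 = 41.
So n = (1 + 41) / 6 = 42/6 = 7.
Check: 7·(3·7 − 1)/2 = 70. ✓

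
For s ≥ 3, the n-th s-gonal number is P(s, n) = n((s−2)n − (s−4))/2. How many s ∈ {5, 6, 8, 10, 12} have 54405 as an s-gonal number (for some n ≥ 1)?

2

s = 5: P(5, 190) = 54055 and P(5, 191) = 54626; 54405 is not s-gonal.
s = 6: P(6, 165) = 54285 and P(6, 166) = 54946; 54405 is not s-gonal.
s = 8: P(8, 135) = 54405. ✓
s = 10: P(10, 117) = 54405. ✓
s = 12: P(12, 104) = 53664 and P(12, 105) = 54705; 54405 is not s-gonal.
Hits: s ∈ {8, 10} → 2.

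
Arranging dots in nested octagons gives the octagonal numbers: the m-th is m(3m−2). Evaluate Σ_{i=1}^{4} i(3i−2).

70

Σ i(3i−2) = 3Σi² − 2Σi over i = 1..4.
Σi = 10 and Σi² = 30.
3·30 − 2·10 = 70.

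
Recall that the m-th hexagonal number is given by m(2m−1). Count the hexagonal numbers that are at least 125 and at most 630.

10

The n-th hexagonal number is n(2n−1).
Smallest index with value ≥ 125: n = 9 (giving 153).
Largest index with value ≤ 630: n = 18 (giving 630).
Indices 9 through 18: 10 terms.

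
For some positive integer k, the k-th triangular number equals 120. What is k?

15

Set n(n+1)/2 = 120, giving n² + n − 240 = 0.
The discriminant is 1 + 8·120 = 961, and √961 = 31.
So n = (-1 + 31) / 2 = 30/2 = 15.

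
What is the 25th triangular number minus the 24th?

25

Consecutive triangular numbers differ by n: T_{25} − T_{24} = 25.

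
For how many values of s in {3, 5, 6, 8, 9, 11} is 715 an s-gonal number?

2

s = 3: P(3, 37) = 703 and P(3, 38) = 741; 715 is not s-gonal.
s = 5: P(5, 22) = 715. ✓
s = 6: P(6, 19) = 703 and P(6, 20) = 780; 715 is not s-gonal.
s = 8: P(8, 15) = 645 and P(8, 16) = 736; 715 is not s-gonal.
s = 9: P(9, 14) = 651 and P(9, 15) = 750; 715 is not s-gonal.
s = 11: P(11, 13) = 715. ✓
Hits: s ∈ {5, 11} → 2.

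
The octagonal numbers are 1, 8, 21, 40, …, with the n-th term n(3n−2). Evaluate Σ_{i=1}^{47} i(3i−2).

104904

Σ i(3i−2) = 3Σi² − 2Σi over i = 1..47.
Σi = 1128 and Σi² = 35720.
3·35720 − 2·1128 = 104904.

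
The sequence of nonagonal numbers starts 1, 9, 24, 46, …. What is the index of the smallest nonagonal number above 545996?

396

Solve n(7n−5)/2 > 545996 for integer n.
The largest n with value ≤ 545996 is 395 (since 545100 ≤ 545996 < 547866), so the first above is n = 396, value 547866.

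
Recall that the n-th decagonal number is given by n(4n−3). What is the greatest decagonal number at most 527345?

Solve n(4n−3) ≤ 527345 for integer n.
n = 363 gives 525987 ≤ 527345, while n = 364 gives 528892 > 527345; so the answer is 525987.

525987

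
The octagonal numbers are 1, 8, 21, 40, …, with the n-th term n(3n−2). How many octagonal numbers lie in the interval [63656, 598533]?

302

The n-th octagonal number is n(3n−2).
Smallest index with value ≥ 63656: n = 146 (giving 63656).
Largest index with value ≤ 598533: n = 447 (giving 598533).
Indices 146 through 447: 302 terms.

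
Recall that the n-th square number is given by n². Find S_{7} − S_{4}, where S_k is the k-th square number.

33

7² = 49 and 4² = 16.
Difference: 49 − 16 = 33.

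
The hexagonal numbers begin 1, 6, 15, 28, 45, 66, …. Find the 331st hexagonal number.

331·(2·331 − 1) = 331·661 = 218791.

218791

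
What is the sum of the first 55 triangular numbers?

29260

Σ i(i+1)/2 = (Σi² + Σi) / 2 over i = 1..55.
Σi = 1540 and Σi² = 56980.
(1·56980 + 1·1540) / 2 = 58520/2 = 29260.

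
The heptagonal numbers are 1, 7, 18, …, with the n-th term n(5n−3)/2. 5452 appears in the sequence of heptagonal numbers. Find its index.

Set n(5n−3)/2 = 5452, giving 5n² − 3n − 10904 = 0.
The discriminant is 9 + 40·5452 = 218089, and √218089 = 467.
So n = (3 + 467) / 10 = 470/10 = 47.

47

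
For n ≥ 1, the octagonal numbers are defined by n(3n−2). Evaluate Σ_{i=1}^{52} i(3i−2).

Σ i(3i−2) = 3Σi² − 2Σi over i = 1..52.
Σi = 1378 and Σi² = 48230.
3·48230 − 2·1378 = 141934.

141934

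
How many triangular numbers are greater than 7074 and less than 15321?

56

The n-th triangular number is n(n+1)/2.
Smallest index with value > 7074: n = 119 (giving 7140).
Largest index with value < 15321: n = 174 (giving 15225).
Indices 119 through 174: 56 terms.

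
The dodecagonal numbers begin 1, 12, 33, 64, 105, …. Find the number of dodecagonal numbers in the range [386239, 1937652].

The n-th dodecagonal number is n(5n−4).
Smallest index with value ≥ 386239: n = 279 (giving 388089).
Largest index with value ≤ 1937652: n = 622 (giving 1931932).
Indices 279 through 622: 344 terms.

344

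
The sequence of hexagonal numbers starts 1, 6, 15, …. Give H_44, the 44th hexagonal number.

3828

The 44th hexagonal number is n(2n−1) with n = 44.
44·(2·44 − 1) = 44·87 = 3828.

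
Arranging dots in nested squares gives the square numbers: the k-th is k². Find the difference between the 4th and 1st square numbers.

15

4² = 16 and 1² = 1.
Difference: 16 − 1 = 15.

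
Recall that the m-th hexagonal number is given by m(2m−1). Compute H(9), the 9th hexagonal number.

153

The 9th hexagonal number is n(2n−1) with n = 9.
9·(2·9 − 1) = 9·17 = 153.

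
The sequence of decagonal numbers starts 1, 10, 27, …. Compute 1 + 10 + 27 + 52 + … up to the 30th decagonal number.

36425

Σ i(4i−3) = 4Σi² − 3Σi over i = 1..30.
Σi = 465 and Σi² = 9455.
4·9455 − 3·465 = 36425.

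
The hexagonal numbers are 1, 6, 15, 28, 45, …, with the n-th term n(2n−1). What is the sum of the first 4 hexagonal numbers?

50

Σ i(2i−1) = 2Σi² − Σi over i = 1..4.
Σi = 10 and Σi² = 30.
2·30 − 1·10 = 50.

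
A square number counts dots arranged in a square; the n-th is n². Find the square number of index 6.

The 6th square number is n² with n = 6.
6² = 36.

36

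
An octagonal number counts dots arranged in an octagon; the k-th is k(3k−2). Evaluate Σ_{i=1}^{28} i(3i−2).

Σ i(3i−2) = 3Σi² − 2Σi over i = 1..28.
Σi = 406 and Σi² = 7714.
3·7714 − 2·406 = 22330.

22330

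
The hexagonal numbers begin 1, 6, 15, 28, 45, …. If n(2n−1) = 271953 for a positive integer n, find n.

369

Set n(2n−1) = 271953, giving 2n² − n − 271953 = 0.
The discriminant is 1 + 8·271953 = 2175625, and √2175625 = 1475.
So n = (1 + 1475) / 4 = 1476/4 = 369.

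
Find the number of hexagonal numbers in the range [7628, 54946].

104

The n-th hexagonal number is n(2n−1).
Smallest index with value ≥ 7628: n = 63 (giving 7875).
Largest index with value ≤ 54946: n = 166 (giving 54946).
Indices 63 through 166: 104 terms.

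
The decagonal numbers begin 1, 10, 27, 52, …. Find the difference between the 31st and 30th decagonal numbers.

241

Consecutive decagonal numbers differ by 8n − 7: here 8·31 − 7 = 241.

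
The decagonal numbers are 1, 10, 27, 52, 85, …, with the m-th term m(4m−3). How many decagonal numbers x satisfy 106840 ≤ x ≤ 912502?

315

The n-th decagonal number is n(4n−3).
Smallest index with value ≥ 106840: n = 164 (giving 107092).
Largest index with value ≤ 912502: n = 478 (giving 912502).
Indices 164 through 478: 315 terms.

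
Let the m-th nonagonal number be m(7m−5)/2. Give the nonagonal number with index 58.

58·(7·58 − 5)/2 = 58·401/2 = 11629.

11629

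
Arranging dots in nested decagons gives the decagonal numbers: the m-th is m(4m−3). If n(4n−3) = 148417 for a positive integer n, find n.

Set n(4n−3) = 148417, giving 4n² − 3n − 148417 = 0.
The discriminant is 9 + 16·148417 = 2374681, and √2374681 = 1541.
So n = (3 + 1541) / 8 = 1544/8 = 193.

193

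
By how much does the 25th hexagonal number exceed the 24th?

97

Consecutive hexagonal numbers differ by 4n − 3: here 4·25 − 3 = 97.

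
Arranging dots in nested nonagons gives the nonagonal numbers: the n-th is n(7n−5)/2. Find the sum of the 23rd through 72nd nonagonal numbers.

425350

Σ i(7i−5)/2 = (7Σi² − 5Σi) / 2 over i = 23..72.
Σi = 2628 − 253 = 2375 and Σi² = 127020 − 3795 = 123225.
(7·123225 − 5·2375) / 2 = 850700/2 = 425350.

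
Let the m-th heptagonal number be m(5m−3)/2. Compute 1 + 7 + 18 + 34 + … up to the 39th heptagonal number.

50180

Σ i(5i−3)/2 = (5Σi² − 3Σi) / 2 over i = 1..39.
Σi = 780 and Σi² = 20540.
(5·20540 − 3·780) / 2 = 100360/2 = 50180.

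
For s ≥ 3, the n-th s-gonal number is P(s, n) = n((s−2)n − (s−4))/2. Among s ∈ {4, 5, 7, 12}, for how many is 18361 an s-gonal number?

s = 4: P(4, 135) = 18225 and P(4, 136) = 18496; 18361 is not s-gonal.
s = 5: P(5, 110) = 18095 and P(5, 111) = 18426; 18361 is not s-gonal.
s = 7: P(7, 86) = 18361. ✓
s = 12: P(12, 61) = 18361. ✓
Hits: s ∈ {7, 12} → 2.

2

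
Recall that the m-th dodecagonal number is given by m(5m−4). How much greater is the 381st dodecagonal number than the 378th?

381·(5·381 − 4) = 724281 and 378·(5·378 − 4) = 712908.
Difference: 724281 − 712908 = 11373.

11373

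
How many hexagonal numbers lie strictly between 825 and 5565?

The n-th hexagonal number is n(2n−1).
Smallest index with value > 825: n = 21 (giving 861).
Largest index with value < 5565: n = 52 (giving 5356).
Indices 21 through 52: 32 terms.

32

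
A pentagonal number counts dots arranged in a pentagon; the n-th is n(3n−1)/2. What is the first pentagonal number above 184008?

Solve n(3n−1)/2 > 184008 for integer n.
The largest n with value ≤ 184008 is 350 (since 183575 ≤ 184008 < 184626), so the first above is n = 351, value 184626.

184626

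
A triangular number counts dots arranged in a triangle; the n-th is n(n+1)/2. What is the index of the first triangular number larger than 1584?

56

Solve n(n+1)/2 > 1584 for integer n.
The largest n with value ≤ 1584 is 55 (since 1540 ≤ 1584 < 1596), so the first above is n = 56, value 1596.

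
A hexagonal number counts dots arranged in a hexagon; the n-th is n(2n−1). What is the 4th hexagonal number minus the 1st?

27

4·(2·4 − 1) = 28 and 1·(2·1 − 1) = 1.
Difference: 28 − 1 = 27.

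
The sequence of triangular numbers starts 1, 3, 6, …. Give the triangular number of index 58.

The 58th triangular number is n(n+1)/2 with n = 58.
58·59/2 = 3422/2 = 1711.

1711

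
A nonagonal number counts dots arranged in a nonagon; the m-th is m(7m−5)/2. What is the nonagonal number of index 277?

267859

The 277th nonagonal number is n(7n−5)/2 with n = 277.
277·(7·277 − 5)/2 = 277·1934/2 = 277·967 = 267859.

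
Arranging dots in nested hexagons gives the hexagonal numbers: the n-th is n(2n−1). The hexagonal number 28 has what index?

Set n(2n−1) = 28, giving 2n² − n − 28 = 0.
The discriminant is 1 + 8·28 = 225, and √225 = 15.
So n = (1 + 15) / 4 = 16/4 = 4.

4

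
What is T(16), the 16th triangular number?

136

The 16th triangular number is n(n+1)/2 with n = 16.
16·17/2 = 272/2 = 136.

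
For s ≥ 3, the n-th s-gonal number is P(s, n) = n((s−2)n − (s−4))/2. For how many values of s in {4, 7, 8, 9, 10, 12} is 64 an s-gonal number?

2

s = 4: P(4, 8) = 64. ✓
s = 7: P(7, 5) = 55 and P(7, 6) = 81; 64 is not s-gonal.
s = 8: P(8, 4) = 40 and P(8, 5) = 65; 64 is not s-gonal.
s = 9: P(9, 4) = 46 and P(9, 5) = 75; 64 is not s-gonal.
s = 10: P(10, 4) = 52 and P(10, 5) = 85; 64 is not s-gonal.
s = 12: P(12, 4) = 64. ✓
Hits: s ∈ {4, 12} → 2.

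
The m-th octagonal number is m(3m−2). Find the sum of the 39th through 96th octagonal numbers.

Σ i(3i−2) = 3Σi² − 2Σi over i = 39..96.
Σi = 4656 − 741 = 3915 and Σi² = 299536 − 19019 = 280517.
3·280517 − 2·3915 = 833721.

833721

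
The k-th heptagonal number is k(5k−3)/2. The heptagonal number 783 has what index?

18

Set n(5n−3)/2 = 783, giving 5n² − 3n − 1566 = 0.
The discriminant is 9 + 40·783 = 31329, and √31329 = 177.
So n = (3 + 177) / 10 = 180/10 = 18.
Check: 18·(5·18 − 3)/2 = 783. ✓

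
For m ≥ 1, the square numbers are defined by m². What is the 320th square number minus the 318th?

320² = 102400 and 318² = 101124.
Difference: 102400 − 101124 = 1276.

1276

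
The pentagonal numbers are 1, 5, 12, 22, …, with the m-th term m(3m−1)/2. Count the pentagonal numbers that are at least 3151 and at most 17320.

The n-th pentagonal number is n(3n−1)/2.
Smallest index with value ≥ 3151: n = 46 (giving 3151).
Largest index with value ≤ 17320: n = 107 (giving 17120).
Indices 46 through 107: 62 terms.

62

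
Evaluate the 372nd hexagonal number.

The 372nd hexagonal number is n(2n−1) with n = 372.
372·(2·372 − 1) = 372·743 = 276396.

276396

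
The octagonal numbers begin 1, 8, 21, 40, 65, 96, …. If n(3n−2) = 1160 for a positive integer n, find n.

20

Set n(3n−2) = 1160, giving 3n² − 2n − 1160 = 0.
The discriminant is 4 + 12·1160 = 13924, and √13924 = 118.
So n = (2 + 118) / 6 = 120/6 = 20.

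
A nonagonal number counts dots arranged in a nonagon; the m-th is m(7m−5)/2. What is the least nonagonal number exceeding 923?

Solve n(7n−5)/2 > 923 for integer n.
The largest n with value ≤ 923 is 16 (since 856 ≤ 923 < 969), so the first above is n = 17, value 969.

969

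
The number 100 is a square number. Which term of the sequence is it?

We need n² = 100, so n = √100 = 10.

10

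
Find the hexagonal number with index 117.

27261

117·(2·117 − 1) = 117·233 = 27261.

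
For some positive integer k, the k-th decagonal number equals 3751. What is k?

31

Set n(4n−3) = 3751, giving 4n² − 3n − 3751 = 0.
The discriminant is 9 + 16·3751 = 60025, and √60025 = 245.
So n = (3 + 245) / 8 = 248/8 = 31.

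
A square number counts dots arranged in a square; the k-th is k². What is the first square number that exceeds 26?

Solve n² > 26 for integer n.
The largest n with value ≤ 26 is 5 (since 25 ≤ 26 < 36), so the first above is n = 6, value 36.

36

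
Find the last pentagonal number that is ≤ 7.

5

Solve n(3n−1)/2 ≤ 7 for integer n.
n = 2 gives 5 ≤ 7, while n = 3 gives 12 > 7; so the answer is 5.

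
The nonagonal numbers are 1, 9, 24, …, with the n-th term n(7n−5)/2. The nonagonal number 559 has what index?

13

Set n(7n−5)/2 = 559, giving 7n² − 5n − 1118 = 0.
So n = (5 + 177) / 14 = 182/14 = 13.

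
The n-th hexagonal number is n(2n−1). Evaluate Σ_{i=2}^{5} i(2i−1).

Σ i(2i−1) = 2Σi² − Σi over i = 2..5.
Σi = 15 − 1 = 14 and Σi² = 55 − 1 = 54.
2·54 − 1·14 = 94.

94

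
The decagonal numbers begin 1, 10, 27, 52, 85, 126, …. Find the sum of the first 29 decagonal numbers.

Σ i(4i−3) = 4Σi² − 3Σi over i = 1..29.
Σi = 435 and Σi² = 8555.
4·8555 − 3·435 = 32915.

32915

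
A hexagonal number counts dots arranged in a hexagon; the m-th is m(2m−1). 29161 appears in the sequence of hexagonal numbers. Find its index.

121

Set n(2n−1) = 29161, giving 2n² − n − 29161 = 0.
The discriminant is 1 + 8·29161 = 233289, and √233289 = 483.
So n = (1 + 483) / 4 = 484/4 = 121.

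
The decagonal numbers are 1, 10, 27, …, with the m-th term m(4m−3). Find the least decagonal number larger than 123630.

Solve n(4n−3) > 123630 for integer n.
The largest n with value ≤ 123630 is 176 (since 123376 ≤ 123630 < 124785), so the first above is n = 177, value 124785.

124785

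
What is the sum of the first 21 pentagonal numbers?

Σ i(3i−1)/2 = (3Σi² − Σi) / 2 over i = 1..21.
Σi = 231 and Σi² = 3311.
(3·3311 − 1·231) / 2 = 9702/2 = 4851.

4851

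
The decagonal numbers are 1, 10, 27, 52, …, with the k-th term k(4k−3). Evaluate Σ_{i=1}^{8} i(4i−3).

708

Σ i(4i−3) = 4Σi² − 3Σi over i = 1..8.
Σi = 36 and Σi² = 204.
4·204 − 3·36 = 708.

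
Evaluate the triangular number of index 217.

23653

The 217th triangular number is n(n+1)/2 with n = 217.
217·218/2 = 47306/2 = 23653.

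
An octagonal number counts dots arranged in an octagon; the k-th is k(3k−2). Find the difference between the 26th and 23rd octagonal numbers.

435

26·(3·26 − 2) = 1976 and 23·(3·23 − 2) = 1541.
Difference: 1976 − 1541 = 435.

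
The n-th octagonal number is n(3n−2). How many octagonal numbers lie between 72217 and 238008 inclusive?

The n-th octagonal number is n(3n−2).
Smallest index with value ≥ 72217: n = 156 (giving 72696).
Largest index with value ≤ 238008: n = 282 (giving 238008).
Indices 156 through 282: 127 terms.

127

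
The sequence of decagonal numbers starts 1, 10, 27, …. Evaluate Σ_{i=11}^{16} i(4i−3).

Σ i(4i−3) = 4Σi² − 3Σi over i = 11..16.
Σi = 136 − 55 = 81 and Σi² = 1496 − 385 = 1111.
4·1111 − 3·81 = 4201.

4201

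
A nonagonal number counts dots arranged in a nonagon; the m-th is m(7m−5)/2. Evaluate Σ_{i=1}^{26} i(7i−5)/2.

20826

Σ i(7i−5)/2 = (7Σi² − 5Σi) / 2 over i = 1..26.
Σi = 351 and Σi² = 6201.
(7·6201 − 5·351) / 2 = 41652/2 = 20826.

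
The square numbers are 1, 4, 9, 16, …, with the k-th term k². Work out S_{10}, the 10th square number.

100

10² = 100.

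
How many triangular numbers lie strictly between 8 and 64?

7

The n-th triangular number is n(n+1)/2.
Smallest index with value > 8: n = 4 (giving 10).
Largest index with value < 64: n = 10 (giving 55).
Indices 4 through 10: 7 terms.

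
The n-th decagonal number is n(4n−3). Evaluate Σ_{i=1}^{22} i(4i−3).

14421

Σ i(4i−3) = 4Σi² − 3Σi over i = 1..22.
Σi = 253 and Σi² = 3795.
4·3795 − 3·253 = 14421.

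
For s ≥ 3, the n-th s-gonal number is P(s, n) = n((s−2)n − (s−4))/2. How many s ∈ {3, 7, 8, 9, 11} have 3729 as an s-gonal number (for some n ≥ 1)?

s = 3: P(3, 85) = 3655 and P(3, 86) = 3741; 3729 is not s-gonal.
s = 7: P(7, 38) = 3553 and P(7, 39) = 3744; 3729 is not s-gonal.
s = 8: P(8, 35) = 3605 and P(8, 36) = 3816; 3729 is not s-gonal.
s = 9: P(9, 33) = 3729. ✓
s = 11: P(11, 29) = 3683 and P(11, 30) = 3945; 3729 is not s-gonal.
Hits: s ∈ {9} → 1.

1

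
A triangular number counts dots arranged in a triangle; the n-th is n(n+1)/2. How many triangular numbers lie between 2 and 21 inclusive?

The n-th triangular number is n(n+1)/2.
Smallest index with value ≥ 2: n = 2 (giving 3).
Largest index with value ≤ 21: n = 6 (giving 21).
Indices 2 through 6: 5 terms.

5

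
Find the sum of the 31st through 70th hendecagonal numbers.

Σ i(9i−7)/2 = (9Σi² − 7Σi) / 2 over i = 31..70.
Σi = 2485 − 465 = 2020 and Σi² = 116795 − 9455 = 107340.
(9·107340 − 7·2020) / 2 = 951920/2 = 475960.

475960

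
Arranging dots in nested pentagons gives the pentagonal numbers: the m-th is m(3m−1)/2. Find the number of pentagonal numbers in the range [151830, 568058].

297

The n-th pentagonal number is n(3n−1)/2.
Smallest index with value ≥ 151830: n = 319 (giving 152482).
Largest index with value ≤ 568058: n = 615 (giving 567030).
Indices 319 through 615: 297 terms.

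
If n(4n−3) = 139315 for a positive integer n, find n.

Set n(4n−3) = 139315, giving 4n² − 3n − 139315 = 0.
The discriminant is 9 + 16·139315 = 2229049, and √2229049 = 1493.
So n = (3 + 1493) / 8 = 1496/8 = 187.

187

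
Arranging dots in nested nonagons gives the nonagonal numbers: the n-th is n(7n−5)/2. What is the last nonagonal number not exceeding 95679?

Solve n(7n−5)/2 ≤ 95679 for integer n.
n = 165 gives 94875 ≤ 95679, while n = 166 gives 96031 > 95679; so the answer is 94875.

94875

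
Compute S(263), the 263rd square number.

69169

263² = 69169.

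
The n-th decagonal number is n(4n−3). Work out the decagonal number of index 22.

1870

22·(4·22 − 3) = 22·85 = 1870.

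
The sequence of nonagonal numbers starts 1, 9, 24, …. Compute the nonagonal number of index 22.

1639

22·(7·22 − 5)/2 = 22·149/2 = 1639.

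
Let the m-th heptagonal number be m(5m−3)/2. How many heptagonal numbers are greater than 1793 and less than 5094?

18

The n-th heptagonal number is n(5n−3)/2.
Smallest index with value > 1793: n = 28 (giving 1918).
Largest index with value < 5094: n = 45 (giving 4995).
Indices 28 through 45: 18 terms.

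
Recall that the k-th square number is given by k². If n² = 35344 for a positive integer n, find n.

We need n² = 35344, so n = √35344 = 188.

188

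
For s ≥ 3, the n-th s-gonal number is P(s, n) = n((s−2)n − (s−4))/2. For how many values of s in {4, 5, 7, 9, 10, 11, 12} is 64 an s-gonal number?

s = 4: P(4, 8) = 64. ✓
s = 5: P(5, 6) = 51 and P(5, 7) = 70; 64 is not s-gonal.
s = 7: P(7, 5) = 55 and P(7, 6) = 81; 64 is not s-gonal.
s = 9: P(9, 4) = 46 and P(9, 5) = 75; 64 is not s-gonal.
s = 10: P(10, 4) = 52 and P(10, 5) = 85; 64 is not s-gonal.
s = 11: P(11, 4) = 58 and P(11, 5) = 95; 64 is not s-gonal.
s = 12: P(12, 4) = 64. ✓
Hits: s ∈ {4, 12} → 2.

2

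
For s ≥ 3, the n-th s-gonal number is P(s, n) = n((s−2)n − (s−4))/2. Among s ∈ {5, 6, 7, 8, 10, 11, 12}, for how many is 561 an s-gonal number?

2

s = 5: P(5, 19) = 532 and P(5, 20) = 590; 561 is not s-gonal.
s = 6: P(6, 17) = 561. ✓
s = 7: P(7, 15) = 540 and P(7, 16) = 616; 561 is not s-gonal.
s = 8: P(8, 14) = 560 and P(8, 15) = 645; 561 is not s-gonal.
s = 10: P(10, 12) = 540 and P(10, 13) = 637; 561 is not s-gonal.
s = 11: P(11, 11) = 506 and P(11, 12) = 606; 561 is not s-gonal.
s = 12: P(12, 11) = 561. ✓
Hits: s ∈ {6, 12} → 2.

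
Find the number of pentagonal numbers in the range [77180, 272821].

The n-th pentagonal number is n(3n−1)/2.
Smallest index with value ≥ 77180: n = 227 (giving 77180).
Largest index with value ≤ 272821: n = 426 (giving 272001).
Indices 227 through 426: 200 terms.

200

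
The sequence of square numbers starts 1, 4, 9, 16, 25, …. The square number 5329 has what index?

We need n² = 5329, so n = √5329 = 73.
Check: 73² = 5329. ✓

73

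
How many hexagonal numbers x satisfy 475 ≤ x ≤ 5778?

The n-th hexagonal number is n(2n−1).
Smallest index with value ≥ 475: n = 16 (giving 496).
Largest index with value ≤ 5778: n = 54 (giving 5778).
Indices 16 through 54: 39 terms.

39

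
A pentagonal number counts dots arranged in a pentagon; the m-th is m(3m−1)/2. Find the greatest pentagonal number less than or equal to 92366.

Solve n(3n−1)/2 ≤ 92366 for integer n.
n = 248 gives 92132 ≤ 92366, while n = 249 gives 92877 > 92366; so the answer is 92132.

92132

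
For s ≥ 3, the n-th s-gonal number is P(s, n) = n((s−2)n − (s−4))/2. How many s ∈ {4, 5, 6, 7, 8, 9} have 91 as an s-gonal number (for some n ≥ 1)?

1

s = 4: P(4, 9) = 81 and P(4, 10) = 100; 91 is not s-gonal.
s = 5: P(5, 7) = 70 and P(5, 8) = 92; 91 is not s-gonal.
s = 6: P(6, 7) = 91. ✓
s = 7: P(7, 6) = 81 and P(7, 7) = 112; 91 is not s-gonal.
s = 8: P(8, 5) = 65 and P(8, 6) = 96; 91 is not s-gonal.
s = 9: P(9, 5) = 75 and P(9, 6) = 111; 91 is not s-gonal.
Hits: s ∈ {6} → 1.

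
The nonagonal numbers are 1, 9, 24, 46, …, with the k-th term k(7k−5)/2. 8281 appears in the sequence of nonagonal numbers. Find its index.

Set n(7n−5)/2 = 8281, giving 7n² − 5n − 16562 = 0.
So n = (5 + 681) / 14 = 686/14 = 49.
Check: 49·(7·49 − 5)/2 = 8281. ✓

49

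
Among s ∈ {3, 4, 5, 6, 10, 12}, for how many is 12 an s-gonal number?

2

s = 3: P(3, 4) = 10 and P(3, 5) = 15; 12 is not s-gonal.
s = 4: P(4, 3) = 9 and P(4, 4) = 16; 12 is not s-gonal.
s = 5: P(5, 3) = 12. ✓
s = 6: P(6, 2) = 6 and P(6, 3) = 15; 12 is not s-gonal.
s = 10: P(10, 2) = 10 and P(10, 3) = 27; 12 is not s-gonal.
s = 12: P(12, 2) = 12. ✓
Hits: s ∈ {5, 12} → 2.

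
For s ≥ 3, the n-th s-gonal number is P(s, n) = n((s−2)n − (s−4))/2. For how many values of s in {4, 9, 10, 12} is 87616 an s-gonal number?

s = 4: P(4, 296) = 87616. ✓
s = 9: P(9, 158) = 86979 and P(9, 159) = 88086; 87616 is not s-gonal.
s = 10: P(10, 148) = 87172 and P(10, 149) = 88357; 87616 is not s-gonal.
s = 12: P(12, 132) = 86592 and P(12, 133) = 87913; 87616 is not s-gonal.
Hits: s ∈ {4} → 1.

1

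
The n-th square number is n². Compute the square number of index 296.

87616

The 296th square number is n² with n = 296.
296² = 87616.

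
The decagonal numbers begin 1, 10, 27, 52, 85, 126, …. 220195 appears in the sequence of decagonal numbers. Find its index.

235

Set n(4n−3) = 220195, giving 4n² − 3n − 220195 = 0.
So n = (3 + 1877) / 8 = 1880/8 = 235.
Check: 235·(4·235 − 3) = 220195. ✓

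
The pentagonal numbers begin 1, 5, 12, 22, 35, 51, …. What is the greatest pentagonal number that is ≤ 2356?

Solve n(3n−1)/2 ≤ 2356 for integer n.
n = 39 gives 2262 ≤ 2356, while n = 40 gives 2380 > 2356; so the answer is 2262.

2262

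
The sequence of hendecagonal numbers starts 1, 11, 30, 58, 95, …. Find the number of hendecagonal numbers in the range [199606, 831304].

220

The n-th hendecagonal number is n(9n−7)/2.
Smallest index with value ≥ 199606: n = 211 (giving 199606).
Largest index with value ≤ 831304: n = 430 (giving 830545).
Indices 211 through 430: 220 terms.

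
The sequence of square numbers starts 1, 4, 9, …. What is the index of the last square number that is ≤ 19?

4

Solve n² ≤ 19 for integer n.
n = 4 gives 16 ≤ 19, while n = 5 gives 25 > 19; so the answer is index 4.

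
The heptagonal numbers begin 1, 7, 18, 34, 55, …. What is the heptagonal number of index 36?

3186

The 36th heptagonal number is n(5n−3)/2 with n = 36.
36·(5·36 − 3)/2 = 36·177/2 = 3186.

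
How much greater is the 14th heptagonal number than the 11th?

14·(5·14 − 3)/2 = 469 and 11·(5·11 − 3)/2 = 286.
Difference: 469 − 286 = 183.

183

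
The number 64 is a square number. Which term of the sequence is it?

8

We need n² = 64, so n = √64 = 8.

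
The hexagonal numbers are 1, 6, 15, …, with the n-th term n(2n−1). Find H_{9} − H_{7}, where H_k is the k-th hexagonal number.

9·(2·9 − 1) = 153 and 7·(2·7 − 1) = 91.
Difference: 153 − 91 = 62.

62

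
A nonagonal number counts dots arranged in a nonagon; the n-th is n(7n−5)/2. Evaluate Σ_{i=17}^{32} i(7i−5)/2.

33824

Σ i(7i−5)/2 = (7Σi² − 5Σi) / 2 over i = 17..32.
Σi = 528 − 136 = 392 and Σi² = 11440 − 1496 = 9944.
(7·9944 − 5·392) / 2 = 67648/2 = 33824.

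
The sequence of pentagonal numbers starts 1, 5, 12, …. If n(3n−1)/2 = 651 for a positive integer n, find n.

21

Set n(3n−1)/2 = 651, giving 3n² − n − 1302 = 0.
The discriminant is 1 + 24·651 = 15625, and √15625 = 125.
So n = (1 + 125) / 6 = 126/6 = 21.
Check: 21·(3·21 − 1)/2 = 651. ✓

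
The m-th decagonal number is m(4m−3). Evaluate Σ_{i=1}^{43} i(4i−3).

106898

Σ i(4i−3) = 4Σi² − 3Σi over i = 1..43.
Σi = 946 and Σi² = 27434.
4·27434 − 3·946 = 106898.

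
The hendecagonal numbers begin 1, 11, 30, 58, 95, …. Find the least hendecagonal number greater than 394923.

Solve n(9n−7)/2 > 394923 for integer n.
The largest n with value ≤ 394923 is 296 (since 393236 ≤ 394923 < 395901), so the first above is n = 297, value 395901.

395901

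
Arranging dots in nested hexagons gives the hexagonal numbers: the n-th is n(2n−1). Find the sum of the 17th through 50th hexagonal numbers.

Σ i(2i−1) = 2Σi² − Σi over i = 17..50.
Σi = 1275 − 136 = 1139 and Σi² = 42925 − 1496 = 41429.
2·41429 − 1·1139 = 81719.

81719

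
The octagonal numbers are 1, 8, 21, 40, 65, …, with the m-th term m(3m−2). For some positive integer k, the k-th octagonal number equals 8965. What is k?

55

Set n(3n−2) = 8965, giving 3n² − 2n − 8965 = 0.
The discriminant is 4 + 12·8965 = 107584, and √107584 = 328.
So n = (2 + 328) / 6 = 330/6 = 55.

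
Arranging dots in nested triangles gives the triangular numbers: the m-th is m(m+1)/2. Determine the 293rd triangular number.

43071

The 293rd triangular number is n(n+1)/2 with n = 293.
293·294/2 = 86142/2 = 43071.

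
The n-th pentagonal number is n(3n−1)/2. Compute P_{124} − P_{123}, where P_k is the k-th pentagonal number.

Consecutive pentagonal numbers differ by 3n − 2: here 3·124 − 2 = 370.

370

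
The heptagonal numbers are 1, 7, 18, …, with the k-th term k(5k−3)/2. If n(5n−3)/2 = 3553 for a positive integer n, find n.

Set n(5n−3)/2 = 3553, giving 5n² − 3n − 7106 = 0.
The discriminant is 9 + 40·3553 = 142129, and √142129 = 377.
So n = (3 + 377) / 10 = 380/10 = 38.

38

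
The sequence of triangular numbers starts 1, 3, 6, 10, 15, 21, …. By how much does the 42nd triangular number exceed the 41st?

42

Consecutive triangular numbers differ by n: T_{42} − T_{41} = 42.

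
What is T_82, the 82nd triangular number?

3403

The 82nd triangular number is n(n+1)/2 with n = 82.
82·83/2 = 6806/2 = 3403.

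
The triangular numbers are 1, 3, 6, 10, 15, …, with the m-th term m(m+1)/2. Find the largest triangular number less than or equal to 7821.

7750

Solve n(n+1)/2 ≤ 7821 for integer n.
n = 124 gives 7750 ≤ 7821, while n = 125 gives 7875 > 7821; so the answer is 7750.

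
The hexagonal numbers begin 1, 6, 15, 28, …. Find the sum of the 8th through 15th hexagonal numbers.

2108

Σ i(2i−1) = 2Σi² − Σi over i = 8..15.
Σi = 120 − 28 = 92 and Σi² = 1240 − 140 = 1100.
2·1100 − 1·92 = 2108.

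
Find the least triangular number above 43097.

Solve n(n+1)/2 > 43097 for integer n.
The largest n with value ≤ 43097 is 293 (since 43071 ≤ 43097 < 43365), so the first above is n = 294, value 43365.

43365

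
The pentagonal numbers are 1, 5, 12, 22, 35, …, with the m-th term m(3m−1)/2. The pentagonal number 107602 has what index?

268

Set n(3n−1)/2 = 107602, giving 3n² − n − 215204 = 0.
The discriminant is 1 + 24·107602 = 2582449, and √2582449 = 1607.
So n = (1 + 1607) / 6 = 1608/6 = 268.
Check: 268·(3·268 − 1)/2 = 107602. ✓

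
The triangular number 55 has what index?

Set n(n+1)/2 = 55, giving n² + n − 110 = 0.
The discriminant is 1 + 8·55 = 441, and √441 = 21.
So n = (-1 + 21) / 2 = 20/2 = 10.
Check: 10·11/2 = 55. ✓

10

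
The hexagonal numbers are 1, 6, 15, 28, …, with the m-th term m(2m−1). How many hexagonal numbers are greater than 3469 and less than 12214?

The n-th hexagonal number is n(2n−1).
Smallest index with value > 3469: n = 42 (giving 3486).
Largest index with value < 12214: n = 78 (giving 12090).
Indices 42 through 78: 37 terms.

37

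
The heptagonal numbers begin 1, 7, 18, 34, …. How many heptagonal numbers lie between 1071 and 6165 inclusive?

The n-th heptagonal number is n(5n−3)/2.
Smallest index with value ≥ 1071: n = 21 (giving 1071).
Largest index with value ≤ 6165: n = 49 (giving 5929).
Indices 21 through 49: 29 terms.

29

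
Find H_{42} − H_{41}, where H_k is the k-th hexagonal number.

165

Consecutive hexagonal numbers differ by 4n − 3: here 4·42 − 3 = 165.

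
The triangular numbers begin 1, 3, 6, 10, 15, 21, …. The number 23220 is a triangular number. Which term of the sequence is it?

215

Set n(n+1)/2 = 23220, giving n² + n − 46440 = 0.
The discriminant is 1 + 8·23220 = 185761, and √185761 = 431.
So n = (-1 + 431) / 2 = 430/2 = 215.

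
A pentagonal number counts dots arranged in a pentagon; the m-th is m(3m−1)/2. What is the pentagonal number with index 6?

The 6th pentagonal number is n(3n−1)/2 with n = 6.
6·(3·6 − 1)/2 = 6·17/2 = 51.

51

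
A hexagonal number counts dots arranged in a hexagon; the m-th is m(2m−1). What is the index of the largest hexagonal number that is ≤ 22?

Solve n(2n−1) ≤ 22 for integer n.
n = 3 gives 15 ≤ 22, while n = 4 gives 28 > 22; so the answer is index 3.

3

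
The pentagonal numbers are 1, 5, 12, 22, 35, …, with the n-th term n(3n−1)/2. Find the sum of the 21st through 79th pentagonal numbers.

245440

Σ i(3i−1)/2 = (3Σi² − Σi) / 2 over i = 21..79.
Σi = 3160 − 210 = 2950 and Σi² = 167480 − 2870 = 164610.
(3·164610 − 1·2950) / 2 = 490880/2 = 245440.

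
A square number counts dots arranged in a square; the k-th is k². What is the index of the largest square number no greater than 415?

20

Solve n² ≤ 415 for integer n.
n = 20 gives 400 ≤ 415, while n = 21 gives 441 > 415; so the answer is index 20.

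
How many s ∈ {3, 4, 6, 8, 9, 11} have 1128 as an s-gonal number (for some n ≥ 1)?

2

s = 3: P(3, 47) = 1128. ✓
s = 4: P(4, 33) = 1089 and P(4, 34) = 1156; 1128 is not s-gonal.
s = 6: P(6, 24) = 1128. ✓
s = 8: P(8, 19) = 1045 and P(8, 20) = 1160; 1128 is not s-gonal.
s = 9: P(9, 18) = 1089 and P(9, 19) = 1216; 1128 is not s-gonal.
s = 11: P(11, 16) = 1096 and P(11, 17) = 1241; 1128 is not s-gonal.
Hits: s ∈ {3, 6} → 2.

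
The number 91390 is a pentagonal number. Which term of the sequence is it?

Set n(3n−1)/2 = 91390, giving 3n² − n − 182780 = 0.
The discriminant is 1 + 24·91390 = 2193361, and √2193361 = 1481.
So n = (1 + 1481) / 6 = 1482/6 = 247.

247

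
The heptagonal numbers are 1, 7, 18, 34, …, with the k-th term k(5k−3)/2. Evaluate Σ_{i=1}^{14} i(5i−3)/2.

2380

Σ i(5i−3)/2 = (5Σi² − 3Σi) / 2 over i = 1..14.
Σi = 105 and Σi² = 1015.
(5·1015 − 3·105) / 2 = 4760/2 = 2380.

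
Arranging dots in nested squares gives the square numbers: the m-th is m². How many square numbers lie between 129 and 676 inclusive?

15

The n-th square number is n².
Smallest index with value ≥ 129: n = 12 (giving 144).
Largest index with value ≤ 676: n = 26 (giving 676).
Indices 12 through 26: 15 terms.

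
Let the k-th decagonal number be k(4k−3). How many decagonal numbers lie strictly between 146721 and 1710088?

The n-th decagonal number is n(4n−3).
Smallest index with value > 146721: n = 192 (giving 146880).
Largest index with value < 1710088: n = 654 (giving 1708902).
Indices 192 through 654: 463 terms.

463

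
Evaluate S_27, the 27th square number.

The 27th square number is n² with n = 27.
27² = 729.

729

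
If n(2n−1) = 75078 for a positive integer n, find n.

Set n(2n−1) = 75078, giving 2n² − n − 75078 = 0.
The discriminant is 1 + 8·75078 = 600625, and √600625 = 775.
So n = (1 + 775) / 4 = 776/4 = 194.

194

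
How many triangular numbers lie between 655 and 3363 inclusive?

46

The n-th triangular number is n(n+1)/2.
Smallest index with value ≥ 655: n = 36 (giving 666).
Largest index with value ≤ 3363: n = 81 (giving 3321).
Indices 36 through 81: 46 terms.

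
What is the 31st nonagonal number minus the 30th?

Consecutive nonagonal numbers differ by 7n − 6: here 7·31 − 6 = 211.

211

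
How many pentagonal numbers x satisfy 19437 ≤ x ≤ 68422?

100

The n-th pentagonal number is n(3n−1)/2.
Smallest index with value ≥ 19437: n = 114 (giving 19437).
Largest index with value ≤ 68422: n = 213 (giving 67947).
Indices 114 through 213: 100 terms.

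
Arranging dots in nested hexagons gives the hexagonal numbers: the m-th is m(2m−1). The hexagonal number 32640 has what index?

128

Set n(2n−1) = 32640, giving 2n² − n − 32640 = 0.
The discriminant is 1 + 8·32640 = 261121, and √261121 = 511.
So n = (1 + 511) / 4 = 512/4 = 128.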